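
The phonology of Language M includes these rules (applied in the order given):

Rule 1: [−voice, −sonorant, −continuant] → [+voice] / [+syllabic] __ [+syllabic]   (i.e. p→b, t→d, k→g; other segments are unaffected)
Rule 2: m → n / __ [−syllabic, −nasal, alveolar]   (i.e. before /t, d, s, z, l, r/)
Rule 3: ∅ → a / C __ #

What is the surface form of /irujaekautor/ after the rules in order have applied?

Rule 1 (intervocalic voicing): /k/ is a voiceless stop between vowels /e/ and /a/, so it voices to [g]. /t/ is a voiceless stop between vowels /u/ and /o/, so it voices to [d]. /irujaekautor/ → irujaegaudor.
Rule 2 (nasal place assimilation): no segment meets the environment; /irujaegaudor/ is unchanged.
Rule 3 (final a-epenthesis): the form ends in the consonant /r/, so [a] is inserted word-finally. /irujaegaudor/ → irujaegaudora.

irujaegaudora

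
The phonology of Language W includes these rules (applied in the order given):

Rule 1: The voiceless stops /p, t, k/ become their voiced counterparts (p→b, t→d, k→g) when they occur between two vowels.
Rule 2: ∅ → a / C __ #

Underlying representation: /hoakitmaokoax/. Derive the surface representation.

Rule 1 (intervocalic voicing): /k/ is a voiceless stop between vowels /a/ and /i/, so it voices to [g]. /k/ is a voiceless stop between vowels /o/ and /o/, so it voices to [g]. /hoakitmaokoax/ → hoagitmaogoax.
Rule 2 (final a-epenthesis): the form ends in the consonant /x/, so [a] is inserted word-finally. /hoagitmaogoax/ → hoagitmaogoaxa.

hoagitmaogoaxa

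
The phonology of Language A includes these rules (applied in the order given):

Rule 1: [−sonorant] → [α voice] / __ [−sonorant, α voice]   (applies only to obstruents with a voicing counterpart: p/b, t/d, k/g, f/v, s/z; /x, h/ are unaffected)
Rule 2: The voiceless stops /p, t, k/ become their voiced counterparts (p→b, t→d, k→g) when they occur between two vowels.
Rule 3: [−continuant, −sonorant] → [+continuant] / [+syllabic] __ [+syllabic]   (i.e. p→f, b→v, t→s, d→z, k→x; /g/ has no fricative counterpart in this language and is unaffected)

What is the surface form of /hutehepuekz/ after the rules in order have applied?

Rule 1 (regressive voicing assimilation): /k/ precedes the voiced obstruent /z/, so it voices to [g] by assimilation. /hutehepuekz/ → hutehepuegz.
Rule 2 (intervocalic voicing): /t/ is a voiceless stop between vowels /u/ and /e/, so it voices to [d]. /p/ is a voiceless stop between vowels /e/ and /u/, so it voices to [b]. /hutehepuegz/ → hudehebuegz.
Rule 3 (intervocalic spirantization): /d/ is a stop between vowels /u/ and /e/, so it spirantizes to the fricative [z]. /b/ is a stop between vowels /e/ and /u/, so it spirantizes to the fricative [v]. /hudehebuegz/ → huzehevuegz.

huzehevuegz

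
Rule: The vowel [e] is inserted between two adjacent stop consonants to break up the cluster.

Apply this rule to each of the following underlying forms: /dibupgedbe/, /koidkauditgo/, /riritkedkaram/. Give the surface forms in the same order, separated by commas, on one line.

/dibupgedbe/: /p/ and /g/ form a stop–stop cluster, so [e] is inserted between them. /d/ and /b/ form a stop–stop cluster, so [e] is inserted between them. → [dibupegedebe].
/koidkauditgo/: /d/ and /k/ form a stop–stop cluster, so [e] is inserted between them. /t/ and /g/ form a stop–stop cluster, so [e] is inserted between them. → [koidekauditego].
/riritkedkaram/: /t/ and /k/ form a stop–stop cluster, so [e] is inserted between them. /d/ and /k/ form a stop–stop cluster, so [e] is inserted between them. → [riritekedekaram].

dibupegedebe, koidekauditego, riritekedekaram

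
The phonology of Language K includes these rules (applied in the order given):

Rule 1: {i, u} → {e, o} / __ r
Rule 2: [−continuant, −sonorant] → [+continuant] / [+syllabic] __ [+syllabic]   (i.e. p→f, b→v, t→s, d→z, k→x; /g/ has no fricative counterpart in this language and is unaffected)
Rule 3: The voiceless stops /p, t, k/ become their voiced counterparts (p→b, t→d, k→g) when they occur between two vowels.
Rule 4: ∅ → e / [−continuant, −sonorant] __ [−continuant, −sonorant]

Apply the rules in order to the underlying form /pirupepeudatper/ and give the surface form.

Rule 1 (pre-rhotic lowering): /i/ is a high vowel immediately before /r/, so it lowers to [e]. /pirupepeudatper/ → perupepeudatper.
Rule 2 (intervocalic spirantization): /p/ is a stop between vowels /u/ and /e/, so it spirantizes to the fricative [f]. /p/ is a stop between vowels /e/ and /e/, so it spirantizes to the fricative [f]. /d/ is a stop between vowels /u/ and /a/, so it spirantizes to the fricative [z]. /perupepeudatper/ → perufefeuzatper.
Rule 3 (intervocalic voicing): no segment meets the environment; /perufefeuzatper/ is unchanged.
Rule 4 (stop-cluster e-epenthesis): /t/ and /p/ form a stop–stop cluster, so [e] is inserted between them. /perufefeuzatper/ → perufefeuzateper.

perufefeuzateper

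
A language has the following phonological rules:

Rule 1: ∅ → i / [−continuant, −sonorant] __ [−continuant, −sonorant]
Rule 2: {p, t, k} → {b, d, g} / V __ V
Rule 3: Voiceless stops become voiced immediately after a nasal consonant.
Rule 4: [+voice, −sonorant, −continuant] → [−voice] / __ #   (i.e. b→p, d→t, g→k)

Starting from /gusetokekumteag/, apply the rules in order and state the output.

gusedogegumdeak

Rule 1 (stop-cluster i-epenthesis): no segment meets the environment; /gusetokekumteag/ is unchanged.
Rule 2 (intervocalic voicing): /t/ is a voiceless stop between vowels /e/ and /o/, so it voices to [d]. /k/ is a voiceless stop between vowels /o/ and /e/, so it voices to [g]. /k/ is a voiceless stop between vowels /e/ and /u/, so it voices to [g]. /gusetokekumteag/ → gusedogegumteag.
Rule 3 (post-nasal voicing): /t/ is a voiceless stop immediately after the nasal /m/, so it voices to [d]. /gusedogegumteag/ → gusedogegumdeag.
Rule 4 (final devoicing): /g/ is a voiced stop in word-final position, so it devoices to [k]. /gusedogegumdeag/ → gusedogegumdeak.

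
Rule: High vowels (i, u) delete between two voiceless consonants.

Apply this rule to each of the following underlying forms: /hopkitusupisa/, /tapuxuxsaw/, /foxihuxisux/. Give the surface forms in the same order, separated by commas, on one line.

hopktspsa, tapxxsaw, foxhxsx

/hopkitusupisa/: /i/ is a high vowel flanked by voiceless consonants /k/ and /t/, so it deletes. /u/ is a high vowel flanked by voiceless consonants /t/ and /s/, so it deletes. /u/ is a high vowel flanked by voiceless consonants /s/ and /p/, so it deletes. /i/ is a high vowel flanked by voiceless consonants /p/ and /s/, so it deletes. → [hopktspsa].
/tapuxuxsaw/: /u/ is a high vowel flanked by voiceless consonants /p/ and /x/, so it deletes. /u/ is a high vowel flanked by voiceless consonants /x/ and /x/, so it deletes. → [tapxxsaw].
/foxihuxisux/: /i/ is a high vowel flanked by voiceless consonants /x/ and /h/, so it deletes. /u/ is a high vowel flanked by voiceless consonants /h/ and /x/, so it deletes. /i/ is a high vowel flanked by voiceless consonants /x/ and /s/, so it deletes. /u/ is a high vowel flanked by voiceless consonants /s/ and /x/, so it deletes. → [foxhxsx].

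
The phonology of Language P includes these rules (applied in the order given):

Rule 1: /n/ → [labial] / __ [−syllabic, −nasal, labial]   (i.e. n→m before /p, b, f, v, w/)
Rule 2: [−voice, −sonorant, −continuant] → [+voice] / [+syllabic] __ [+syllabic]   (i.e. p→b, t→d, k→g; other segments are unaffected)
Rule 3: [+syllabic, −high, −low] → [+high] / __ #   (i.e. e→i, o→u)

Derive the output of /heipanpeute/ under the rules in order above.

Rule 1 (nasal place assimilation): /n/ precedes the labial consonant /p/, so it assimilates in place to [m]. /heipanpeute/ → heipampeute.
Rule 2 (intervocalic voicing): /p/ is a voiceless stop between vowels /i/ and /a/, so it voices to [b]. /t/ is a voiceless stop between vowels /u/ and /e/, so it voices to [d]. /heipampeute/ → heibampeude.
Rule 3 (final vowel raising): /e/ is a mid vowel in word-final position, so it raises to [i]. /heibampeude/ → heibampeudi.

heibampeudi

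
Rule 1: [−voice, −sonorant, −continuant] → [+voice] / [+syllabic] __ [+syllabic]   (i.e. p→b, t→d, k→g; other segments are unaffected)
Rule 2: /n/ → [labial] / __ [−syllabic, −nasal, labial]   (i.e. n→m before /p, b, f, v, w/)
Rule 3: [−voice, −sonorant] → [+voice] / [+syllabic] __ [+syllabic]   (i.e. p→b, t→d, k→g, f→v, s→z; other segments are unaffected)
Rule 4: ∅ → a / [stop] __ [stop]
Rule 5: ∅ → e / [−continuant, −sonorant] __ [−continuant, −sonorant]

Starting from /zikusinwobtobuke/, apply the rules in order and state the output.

ziguzimwobatobuge

Rule 1 (intervocalic voicing): /k/ is a voiceless stop between vowels /i/ and /u/, so it voices to [g]. /k/ is a voiceless stop between vowels /u/ and /e/, so it voices to [g]. /zikusinwobtobuke/ → zigusinwobtobuge.
Rule 2 (nasal place assimilation): /n/ precedes the labial consonant /w/, so it assimilates in place to [m]. /zigusinwobtobuge/ → zigusimwobtobuge.
Rule 3 (intervocalic voicing): /s/ is a voiceless obstruent between vowels /u/ and /i/, so it voices to [z]. /zigusimwobtobuge/ → ziguzimwobtobuge.
Rule 4 (stop-cluster a-epenthesis): /b/ and /t/ form a stop–stop cluster, so [a] is inserted between them. /ziguzimwobtobuge/ → ziguzimwobatobuge.
Rule 5 (stop-cluster e-epenthesis): no segment meets the environment; /ziguzimwobatobuge/ is unchanged.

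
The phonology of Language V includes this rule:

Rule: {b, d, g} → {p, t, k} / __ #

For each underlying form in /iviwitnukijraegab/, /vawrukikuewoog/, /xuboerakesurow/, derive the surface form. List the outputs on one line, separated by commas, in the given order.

/iviwitnukijraegab/: /b/ is a voiced stop in word-final position, so it devoices to [p]. → [iviwitnukijraegap].
/vawrukikuewoog/: /g/ is a voiced stop in word-final position, so it devoices to [k]. → [vawrukikuewook].
/xuboerakesurow/: the rule's environment is not met; surfaces unchanged as [xuboerakesurow].

iviwitnukijraegap, vawrukikuewook, xuboerakesurow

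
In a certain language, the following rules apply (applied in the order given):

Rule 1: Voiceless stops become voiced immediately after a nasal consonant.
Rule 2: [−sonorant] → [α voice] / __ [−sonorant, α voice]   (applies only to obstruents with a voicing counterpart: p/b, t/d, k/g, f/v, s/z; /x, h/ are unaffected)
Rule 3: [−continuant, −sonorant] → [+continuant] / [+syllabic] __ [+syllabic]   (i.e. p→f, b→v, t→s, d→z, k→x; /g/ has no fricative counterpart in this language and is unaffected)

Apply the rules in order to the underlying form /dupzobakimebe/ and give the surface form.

Rule 1 (post-nasal voicing): no segment meets the environment; /dupzobakimebe/ is unchanged.
Rule 2 (regressive voicing assimilation): /p/ precedes the voiced obstruent /z/, so it voices to [b] by assimilation. /dupzobakimebe/ → dubzobakimebe.
Rule 3 (intervocalic spirantization): /b/ is a stop between vowels /o/ and /a/, so it spirantizes to the fricative [v]. /k/ is a stop between vowels /a/ and /i/, so it spirantizes to the fricative [x]. /b/ is a stop between vowels /e/ and /e/, so it spirantizes to the fricative [v]. /dubzobakimebe/ → dubzovaximeve.

dubzovaximeve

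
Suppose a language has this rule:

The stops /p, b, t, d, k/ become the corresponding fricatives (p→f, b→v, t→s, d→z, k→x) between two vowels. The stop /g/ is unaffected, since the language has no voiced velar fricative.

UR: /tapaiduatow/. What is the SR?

/p/ is a stop between vowels /a/ and /a/, so it spirantizes to the fricative [f].
/d/ is a stop between vowels /i/ and /u/, so it spirantizes to the fricative [z].
/t/ is a stop between vowels /a/ and /o/, so it spirantizes to the fricative [s].
The other instance of /t/ does not occur in the required environment and remains unchanged.
Surface form: [tafaizuasow].

tafaizuasow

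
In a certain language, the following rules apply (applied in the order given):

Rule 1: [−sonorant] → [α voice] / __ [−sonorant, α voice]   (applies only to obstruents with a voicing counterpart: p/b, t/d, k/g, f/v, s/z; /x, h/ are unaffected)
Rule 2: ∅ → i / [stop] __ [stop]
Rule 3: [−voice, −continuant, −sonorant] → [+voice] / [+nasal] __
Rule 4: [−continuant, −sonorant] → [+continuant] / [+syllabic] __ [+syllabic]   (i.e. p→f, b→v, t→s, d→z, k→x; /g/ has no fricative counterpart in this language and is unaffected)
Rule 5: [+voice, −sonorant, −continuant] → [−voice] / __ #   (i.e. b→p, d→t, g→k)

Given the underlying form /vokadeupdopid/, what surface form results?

Rule 1 (regressive voicing assimilation): /p/ precedes the voiced obstruent /d/, so it voices to [b] by assimilation. /vokadeupdopid/ → vokadeubdopid.
Rule 2 (stop-cluster i-epenthesis): /b/ and /d/ form a stop–stop cluster, so [i] is inserted between them. /vokadeubdopid/ → vokadeubidopid.
Rule 3 (post-nasal voicing): no segment meets the environment; /vokadeubidopid/ is unchanged.
Rule 4 (intervocalic spirantization): /k/ is a stop between vowels /o/ and /a/, so it spirantizes to the fricative [x]. /d/ is a stop between vowels /a/ and /e/, so it spirantizes to the fricative [z]. /b/ is a stop between vowels /u/ and /i/, so it spirantizes to the fricative [v]. /d/ is a stop between vowels /i/ and /o/, so it spirantizes to the fricative [z]. /p/ is a stop between vowels /o/ and /i/, so it spirantizes to the fricative [f]. /vokadeubidopid/ → voxazeuvizofid.
Rule 5 (final devoicing): /d/ is a voiced stop in word-final position, so it devoices to [t]. /voxazeuvizofid/ → voxazeuvizofit.

voxazeuvizofit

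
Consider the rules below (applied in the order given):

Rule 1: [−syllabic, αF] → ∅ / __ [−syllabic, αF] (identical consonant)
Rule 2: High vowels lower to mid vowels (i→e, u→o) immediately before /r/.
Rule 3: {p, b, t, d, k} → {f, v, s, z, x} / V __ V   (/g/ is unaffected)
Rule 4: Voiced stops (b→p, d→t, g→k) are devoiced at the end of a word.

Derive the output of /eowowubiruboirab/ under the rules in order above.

Rule 1 (degemination): no segment meets the environment; /eowowubiruboirab/ is unchanged.
Rule 2 (pre-rhotic lowering): /i/ is a high vowel immediately before /r/, so it lowers to [e]. /i/ is a high vowel immediately before /r/, so it lowers to [e]. /eowowubiruboirab/ → eowowuberuboerab.
Rule 3 (intervocalic spirantization): /b/ is a stop between vowels /u/ and /e/, so it spirantizes to the fricative [v]. /b/ is a stop between vowels /u/ and /o/, so it spirantizes to the fricative [v]. /eowowuberuboerab/ → eowowuveruvoerab.
Rule 4 (final devoicing): /b/ is a voiced stop in word-final position, so it devoices to [p]. /eowowuveruvoerab/ → eowowuveruvoerap.

eowowuveruvoerap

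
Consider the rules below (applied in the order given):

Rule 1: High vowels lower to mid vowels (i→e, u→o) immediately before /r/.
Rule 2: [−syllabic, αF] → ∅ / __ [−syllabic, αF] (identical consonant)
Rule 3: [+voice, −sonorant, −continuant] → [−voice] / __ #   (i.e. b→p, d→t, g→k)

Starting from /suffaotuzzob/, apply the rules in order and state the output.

sufaotuzop

Rule 1 (pre-rhotic lowering): no segment meets the environment; /suffaotuzzob/ is unchanged.
Rule 2 (degemination): /ff/ is a geminate; the first /f/ deletes. /zz/ is a geminate; the first /z/ deletes. /suffaotuzzob/ → sufaotuzob.
Rule 3 (final devoicing): /b/ is a voiced stop in word-final position, so it devoices to [p]. /sufaotuzob/ → sufaotuzop.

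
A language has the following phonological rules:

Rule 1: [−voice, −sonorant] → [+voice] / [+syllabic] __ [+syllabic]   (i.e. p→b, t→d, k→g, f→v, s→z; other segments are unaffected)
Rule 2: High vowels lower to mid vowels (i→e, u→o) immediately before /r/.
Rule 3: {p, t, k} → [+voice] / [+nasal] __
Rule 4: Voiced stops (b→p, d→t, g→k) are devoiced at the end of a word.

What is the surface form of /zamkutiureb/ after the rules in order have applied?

Rule 1 (intervocalic voicing): /t/ is a voiceless obstruent between vowels /u/ and /i/, so it voices to [d]. /zamkutiureb/ → zamkudiureb.
Rule 2 (pre-rhotic lowering): /u/ is a high vowel immediately before /r/, so it lowers to [o]. /zamkudiureb/ → zamkudioreb.
Rule 3 (post-nasal voicing): /k/ is a voiceless stop immediately after the nasal /m/, so it voices to [g]. /zamkudioreb/ → zamgudioreb.
Rule 4 (final devoicing): /b/ is a voiced stop in word-final position, so it devoices to [p]. /zamgudioreb/ → zamgudiorep.

zamgudiorep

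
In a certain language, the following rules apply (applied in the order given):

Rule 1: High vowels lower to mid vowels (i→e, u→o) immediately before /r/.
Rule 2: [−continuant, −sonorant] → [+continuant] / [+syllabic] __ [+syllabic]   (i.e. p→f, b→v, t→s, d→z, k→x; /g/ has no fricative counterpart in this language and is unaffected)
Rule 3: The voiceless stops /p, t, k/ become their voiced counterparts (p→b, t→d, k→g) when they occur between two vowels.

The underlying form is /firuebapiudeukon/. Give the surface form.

feruevafiuzeuxon

Rule 1 (pre-rhotic lowering): /i/ is a high vowel immediately before /r/, so it lowers to [e]. /firuebapiudeukon/ → feruebapiudeukon.
Rule 2 (intervocalic spirantization): /b/ is a stop between vowels /e/ and /a/, so it spirantizes to the fricative [v]. /p/ is a stop between vowels /a/ and /i/, so it spirantizes to the fricative [f]. /d/ is a stop between vowels /u/ and /e/, so it spirantizes to the fricative [z]. /k/ is a stop between vowels /u/ and /o/, so it spirantizes to the fricative [x]. /feruebapiudeukon/ → feruevafiuzeuxon.
Rule 3 (intervocalic voicing): no segment meets the environment; /feruevafiuzeuxon/ is unchanged.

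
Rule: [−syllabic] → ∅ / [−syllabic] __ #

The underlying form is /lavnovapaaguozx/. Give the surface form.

lavnovapaaguoz

/x/ is the second consonant of a word-final cluster /zx/, so it deletes.
The other instances of /l/, /v/, /n/, /p/, /g/, /z/ do not occur in the required environment and remain unchanged.
Surface form: [lavnovapaaguoz].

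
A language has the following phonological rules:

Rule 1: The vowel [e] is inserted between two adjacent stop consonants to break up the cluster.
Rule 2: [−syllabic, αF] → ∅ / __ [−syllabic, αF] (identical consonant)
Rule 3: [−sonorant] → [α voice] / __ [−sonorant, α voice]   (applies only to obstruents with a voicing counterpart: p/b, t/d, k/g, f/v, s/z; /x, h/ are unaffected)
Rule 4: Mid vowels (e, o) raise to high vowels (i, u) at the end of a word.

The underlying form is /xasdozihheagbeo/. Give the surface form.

Rule 1 (stop-cluster e-epenthesis): /g/ and /b/ form a stop–stop cluster, so [e] is inserted between them. /xasdozihheagbeo/ → xasdozihheagebeo.
Rule 2 (degemination): /hh/ is a geminate; the first /h/ deletes. /xasdozihheagebeo/ → xasdoziheagebeo.
Rule 3 (regressive voicing assimilation): /s/ precedes the voiced obstruent /d/, so it voices to [z] by assimilation. /xasdoziheagebeo/ → xazdoziheagebeo.
Rule 4 (final vowel raising): /o/ is a mid vowel in word-final position, so it raises to [u]. /xazdoziheagebeo/ → xazdoziheagebeu.

xazdoziheagebeu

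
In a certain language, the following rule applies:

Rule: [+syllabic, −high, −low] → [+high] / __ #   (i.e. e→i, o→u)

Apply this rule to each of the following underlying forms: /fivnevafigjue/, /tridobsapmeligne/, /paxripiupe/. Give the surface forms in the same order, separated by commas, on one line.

fivnevafigjui, tridobsapmeligni, paxripiupi

/fivnevafigjue/: /e/ is a mid vowel in word-final position, so it raises to [i]. → [fivnevafigjui].
/tridobsapmeligne/: /e/ is a mid vowel in word-final position, so it raises to [i]. → [tridobsapmeligni].
/paxripiupe/: /e/ is a mid vowel in word-final position, so it raises to [i]. → [paxripiupi].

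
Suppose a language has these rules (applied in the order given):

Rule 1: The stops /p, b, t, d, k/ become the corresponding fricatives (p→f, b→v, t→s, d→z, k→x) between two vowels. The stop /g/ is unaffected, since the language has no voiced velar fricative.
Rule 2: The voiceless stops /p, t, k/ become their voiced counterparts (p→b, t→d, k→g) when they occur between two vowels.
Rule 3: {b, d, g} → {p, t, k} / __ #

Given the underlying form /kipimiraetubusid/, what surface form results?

kifimiraesuvusit

Rule 1 (intervocalic spirantization): /p/ is a stop between vowels /i/ and /i/, so it spirantizes to the fricative [f]. /t/ is a stop between vowels /e/ and /u/, so it spirantizes to the fricative [s]. /b/ is a stop between vowels /u/ and /u/, so it spirantizes to the fricative [v]. /kipimiraetubusid/ → kifimiraesuvusid.
Rule 2 (intervocalic voicing): no segment meets the environment; /kifimiraesuvusid/ is unchanged.
Rule 3 (final devoicing): /d/ is a voiced stop in word-final position, so it devoices to [t]. /kifimiraesuvusid/ → kifimiraesuvusit.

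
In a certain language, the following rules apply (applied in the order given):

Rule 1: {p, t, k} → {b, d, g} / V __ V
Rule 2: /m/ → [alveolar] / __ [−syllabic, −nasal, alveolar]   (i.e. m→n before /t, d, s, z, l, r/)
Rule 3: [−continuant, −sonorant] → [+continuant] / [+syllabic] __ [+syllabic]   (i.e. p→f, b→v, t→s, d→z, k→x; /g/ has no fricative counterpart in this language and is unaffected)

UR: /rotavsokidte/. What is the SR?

rozavsogidte

Rule 1 (intervocalic voicing): /t/ is a voiceless stop between vowels /o/ and /a/, so it voices to [d]. /k/ is a voiceless stop between vowels /o/ and /i/, so it voices to [g]. /rotavsokidte/ → rodavsogidte.
Rule 2 (nasal place assimilation): no segment meets the environment; /rodavsogidte/ is unchanged.
Rule 3 (intervocalic spirantization): /d/ is a stop between vowels /o/ and /a/, so it spirantizes to the fricative [z]. /rodavsogidte/ → rozavsogidte.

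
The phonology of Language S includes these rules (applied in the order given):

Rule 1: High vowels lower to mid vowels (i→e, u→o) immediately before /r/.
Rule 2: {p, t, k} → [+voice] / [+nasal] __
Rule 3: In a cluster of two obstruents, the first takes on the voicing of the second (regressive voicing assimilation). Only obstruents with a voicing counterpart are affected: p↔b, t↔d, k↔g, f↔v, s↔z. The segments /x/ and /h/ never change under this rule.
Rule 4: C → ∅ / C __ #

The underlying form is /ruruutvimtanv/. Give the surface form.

roruudvimdan

Rule 1 (pre-rhotic lowering): /u/ is a high vowel immediately before /r/, so it lowers to [o]. /ruruutvimtanv/ → roruutvimtanv.
Rule 2 (post-nasal voicing): /t/ is a voiceless stop immediately after the nasal /m/, so it voices to [d]. /roruutvimtanv/ → roruutvimdanv.
Rule 3 (regressive voicing assimilation): /t/ precedes the voiced obstruent /v/, so it voices to [d] by assimilation. /roruutvimdanv/ → roruudvimdanv.
Rule 4 (final cluster simplification): /v/ is the second consonant of a word-final cluster /nv/, so it deletes. /roruudvimdanv/ → roruudvimdan.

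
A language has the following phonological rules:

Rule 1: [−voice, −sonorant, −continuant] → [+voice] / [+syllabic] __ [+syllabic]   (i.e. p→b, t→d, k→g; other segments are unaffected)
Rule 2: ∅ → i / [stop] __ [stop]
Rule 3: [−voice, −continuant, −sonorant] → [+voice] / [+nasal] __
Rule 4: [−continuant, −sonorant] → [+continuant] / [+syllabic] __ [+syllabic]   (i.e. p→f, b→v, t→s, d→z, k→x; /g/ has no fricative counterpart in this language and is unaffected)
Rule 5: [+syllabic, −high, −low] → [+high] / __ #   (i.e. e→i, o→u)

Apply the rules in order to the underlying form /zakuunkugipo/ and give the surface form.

Rule 1 (intervocalic voicing): /k/ is a voiceless stop between vowels /a/ and /u/, so it voices to [g]. /p/ is a voiceless stop between vowels /i/ and /o/, so it voices to [b]. /zakuunkugipo/ → zaguunkugibo.
Rule 2 (stop-cluster i-epenthesis): no segment meets the environment; /zaguunkugibo/ is unchanged.
Rule 3 (post-nasal voicing): /k/ is a voiceless stop immediately after the nasal /n/, so it voices to [g]. /zaguunkugibo/ → zaguungugibo.
Rule 4 (intervocalic spirantization): /b/ is a stop between vowels /i/ and /o/, so it spirantizes to the fricative [v]. /zaguungugibo/ → zaguungugivo.
Rule 5 (final vowel raising): /o/ is a mid vowel in word-final position, so it raises to [u]. /zaguungugivo/ → zaguungugivu.

zaguungugivu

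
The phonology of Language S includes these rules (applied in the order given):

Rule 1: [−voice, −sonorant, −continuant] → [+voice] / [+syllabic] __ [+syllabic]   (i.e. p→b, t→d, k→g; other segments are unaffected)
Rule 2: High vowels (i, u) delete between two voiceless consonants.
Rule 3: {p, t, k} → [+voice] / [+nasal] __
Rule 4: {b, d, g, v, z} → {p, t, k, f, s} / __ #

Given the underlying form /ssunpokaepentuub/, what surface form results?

ssunbogaebenduup

Rule 1 (intervocalic voicing): /k/ is a voiceless stop between vowels /o/ and /a/, so it voices to [g]. /p/ is a voiceless stop between vowels /e/ and /e/, so it voices to [b]. /ssunpokaepentuub/ → ssunpogaebentuub.
Rule 2 (high vowel syncope): no segment meets the environment; /ssunpogaebentuub/ is unchanged.
Rule 3 (post-nasal voicing): /p/ is a voiceless stop immediately after the nasal /n/, so it voices to [b]. /t/ is a voiceless stop immediately after the nasal /n/, so it voices to [d]. /ssunpogaebentuub/ → ssunbogaebenduub.
Rule 4 (final devoicing): /b/ is a voiced obstruent in word-final position, so it devoices to [p]. /ssunbogaebenduub/ → ssunbogaebenduup.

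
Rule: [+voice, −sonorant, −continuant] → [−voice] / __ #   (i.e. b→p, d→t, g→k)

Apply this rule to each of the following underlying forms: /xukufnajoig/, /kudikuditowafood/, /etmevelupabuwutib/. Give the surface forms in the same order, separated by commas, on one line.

/xukufnajoig/: /g/ is a voiced stop in word-final position, so it devoices to [k]. → [xukufnajoik].
/kudikuditowafood/: /d/ is a voiced stop in word-final position, so it devoices to [t]. → [kudikuditowafoot].
/etmevelupabuwutib/: /b/ is a voiced stop in word-final position, so it devoices to [p]. → [etmevelupabuwutip].

xukufnajoik, kudikuditowafoot, etmevelupabuwutip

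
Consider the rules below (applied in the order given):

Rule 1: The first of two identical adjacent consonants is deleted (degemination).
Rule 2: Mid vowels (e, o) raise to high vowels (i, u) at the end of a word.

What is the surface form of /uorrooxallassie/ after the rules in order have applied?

Rule 1 (degemination): /rr/ is a geminate; the first /r/ deletes. /ll/ is a geminate; the first /l/ deletes. /ss/ is a geminate; the first /s/ deletes. /uorrooxallassie/ → uorooxalasie.
Rule 2 (final vowel raising): /e/ is a mid vowel in word-final position, so it raises to [i]. /uorooxalasie/ → uorooxalasii.

uorooxalasii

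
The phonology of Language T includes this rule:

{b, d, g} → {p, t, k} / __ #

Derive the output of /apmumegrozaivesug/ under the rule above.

apmumegrozaivesuk

/g/ is a voiced stop in word-final position, so it devoices to [k].
Surface form: [apmumegrozaivesuk].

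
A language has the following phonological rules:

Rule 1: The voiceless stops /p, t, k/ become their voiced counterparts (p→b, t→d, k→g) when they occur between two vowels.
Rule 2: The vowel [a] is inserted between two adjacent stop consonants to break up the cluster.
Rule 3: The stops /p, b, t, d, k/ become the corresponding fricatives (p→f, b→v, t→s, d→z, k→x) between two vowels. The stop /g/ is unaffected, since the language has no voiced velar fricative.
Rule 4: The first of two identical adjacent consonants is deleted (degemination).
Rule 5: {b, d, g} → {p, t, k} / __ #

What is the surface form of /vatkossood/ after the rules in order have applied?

vasaxosoot

Rule 1 (intervocalic voicing): no segment meets the environment; /vatkossood/ is unchanged.
Rule 2 (stop-cluster a-epenthesis): /t/ and /k/ form a stop–stop cluster, so [a] is inserted between them. /vatkossood/ → vatakossood.
Rule 3 (intervocalic spirantization): /t/ is a stop between vowels /a/ and /a/, so it spirantizes to the fricative [s]. /k/ is a stop between vowels /a/ and /o/, so it spirantizes to the fricative [x]. /vatakossood/ → vasaxossood.
Rule 4 (degemination): /ss/ is a geminate; the first /s/ deletes. /vasaxossood/ → vasaxosood.
Rule 5 (final devoicing): /d/ is a voiced stop in word-final position, so it devoices to [t]. /vasaxosood/ → vasaxosoot.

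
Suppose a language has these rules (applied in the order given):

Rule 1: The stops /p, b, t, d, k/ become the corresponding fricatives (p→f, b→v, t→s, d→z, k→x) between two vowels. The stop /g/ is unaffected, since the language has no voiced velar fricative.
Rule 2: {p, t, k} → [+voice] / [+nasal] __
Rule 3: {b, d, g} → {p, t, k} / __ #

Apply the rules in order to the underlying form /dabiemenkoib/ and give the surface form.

Rule 1 (intervocalic spirantization): /b/ is a stop between vowels /a/ and /i/, so it spirantizes to the fricative [v]. /dabiemenkoib/ → daviemenkoib.
Rule 2 (post-nasal voicing): /k/ is a voiceless stop immediately after the nasal /n/, so it voices to [g]. /daviemenkoib/ → daviemengoib.
Rule 3 (final devoicing): /b/ is a voiced stop in word-final position, so it devoices to [p]. /daviemengoib/ → daviemengoip.

daviemengoip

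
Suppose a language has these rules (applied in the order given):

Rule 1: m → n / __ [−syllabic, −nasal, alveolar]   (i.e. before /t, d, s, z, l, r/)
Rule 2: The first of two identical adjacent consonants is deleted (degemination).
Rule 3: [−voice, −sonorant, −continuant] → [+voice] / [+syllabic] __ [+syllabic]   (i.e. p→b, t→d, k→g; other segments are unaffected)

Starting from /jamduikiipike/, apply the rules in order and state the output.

Rule 1 (nasal place assimilation): /m/ precedes the alveolar consonant /d/, so it assimilates in place to [n]. /jamduikiipike/ → janduikiipike.
Rule 2 (degemination): no segment meets the environment; /janduikiipike/ is unchanged.
Rule 3 (intervocalic voicing): /k/ is a voiceless stop between vowels /i/ and /i/, so it voices to [g]. /p/ is a voiceless stop between vowels /i/ and /i/, so it voices to [b]. /k/ is a voiceless stop between vowels /i/ and /e/, so it voices to [g]. /janduikiipike/ → janduigiibige.

janduigiibige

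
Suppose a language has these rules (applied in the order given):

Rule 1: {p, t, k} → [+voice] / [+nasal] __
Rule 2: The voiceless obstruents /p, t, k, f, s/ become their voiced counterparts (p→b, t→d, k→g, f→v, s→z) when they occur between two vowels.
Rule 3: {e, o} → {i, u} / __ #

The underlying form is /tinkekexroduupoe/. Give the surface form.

Rule 1 (post-nasal voicing): /k/ is a voiceless stop immediately after the nasal /n/, so it voices to [g]. /tinkekexroduupoe/ → tingekexroduupoe.
Rule 2 (intervocalic voicing): /k/ is a voiceless obstruent between vowels /e/ and /e/, so it voices to [g]. /p/ is a voiceless obstruent between vowels /u/ and /o/, so it voices to [b]. /tingekexroduupoe/ → tingegexroduuboe.
Rule 3 (final vowel raising): /e/ is a mid vowel in word-final position, so it raises to [i]. /tingegexroduuboe/ → tingegexroduuboi.

tingegexroduuboi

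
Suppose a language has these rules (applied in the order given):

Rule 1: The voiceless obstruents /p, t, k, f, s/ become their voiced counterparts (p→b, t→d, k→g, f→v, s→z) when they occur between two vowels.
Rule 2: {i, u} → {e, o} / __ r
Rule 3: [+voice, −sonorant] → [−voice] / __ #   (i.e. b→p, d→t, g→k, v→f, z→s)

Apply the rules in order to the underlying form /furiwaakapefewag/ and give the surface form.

Rule 1 (intervocalic voicing): /k/ is a voiceless obstruent between vowels /a/ and /a/, so it voices to [g]. /p/ is a voiceless obstruent between vowels /a/ and /e/, so it voices to [b]. /f/ is a voiceless obstruent between vowels /e/ and /e/, so it voices to [v]. /furiwaakapefewag/ → furiwaagabevewag.
Rule 2 (pre-rhotic lowering): /u/ is a high vowel immediately before /r/, so it lowers to [o]. /furiwaagabevewag/ → foriwaagabevewag.
Rule 3 (final devoicing): /g/ is a voiced obstruent in word-final position, so it devoices to [k]. /foriwaagabevewag/ → foriwaagabevewak.

foriwaagabevewak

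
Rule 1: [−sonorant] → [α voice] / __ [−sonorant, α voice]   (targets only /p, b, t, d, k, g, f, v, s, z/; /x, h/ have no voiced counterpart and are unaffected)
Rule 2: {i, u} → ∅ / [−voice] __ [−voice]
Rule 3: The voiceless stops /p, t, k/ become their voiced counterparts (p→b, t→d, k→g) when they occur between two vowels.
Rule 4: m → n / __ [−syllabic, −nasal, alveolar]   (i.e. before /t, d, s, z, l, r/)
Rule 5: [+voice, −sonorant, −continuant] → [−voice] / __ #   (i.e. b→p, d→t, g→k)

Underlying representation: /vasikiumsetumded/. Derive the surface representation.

Rule 1 (regressive voicing assimilation): no segment meets the environment; /vasikiumsetumded/ is unchanged.
Rule 2 (high vowel syncope): /i/ is a high vowel flanked by voiceless consonants /s/ and /k/, so it deletes. /vasikiumsetumded/ → vaskiumsetumded.
Rule 3 (intervocalic voicing): /t/ is a voiceless stop between vowels /e/ and /u/, so it voices to [d]. /vaskiumsetumded/ → vaskiumsedumded.
Rule 4 (nasal place assimilation): /m/ precedes the alveolar consonant /s/, so it assimilates in place to [n]. /m/ precedes the alveolar consonant /d/, so it assimilates in place to [n]. /vaskiumsedumded/ → vaskiunsedunded.
Rule 5 (final devoicing): /d/ is a voiced stop in word-final position, so it devoices to [t]. /vaskiunsedunded/ → vaskiunsedundet.

vaskiunsedundet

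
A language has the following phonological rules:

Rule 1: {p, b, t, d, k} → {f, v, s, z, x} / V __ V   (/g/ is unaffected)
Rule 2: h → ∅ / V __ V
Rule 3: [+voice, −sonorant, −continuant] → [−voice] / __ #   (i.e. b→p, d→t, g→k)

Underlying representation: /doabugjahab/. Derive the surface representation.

doavugjaap

Rule 1 (intervocalic spirantization): /b/ is a stop between vowels /a/ and /u/, so it spirantizes to the fricative [v]. /doabugjahab/ → doavugjahab.
Rule 2 (intervocalic h-deletion): /h/ occurs between vowels /a/ and /a/, so it deletes. /doavugjahab/ → doavugjaab.
Rule 3 (final devoicing): /b/ is a voiced stop in word-final position, so it devoices to [p]. /doavugjaab/ → doavugjaap.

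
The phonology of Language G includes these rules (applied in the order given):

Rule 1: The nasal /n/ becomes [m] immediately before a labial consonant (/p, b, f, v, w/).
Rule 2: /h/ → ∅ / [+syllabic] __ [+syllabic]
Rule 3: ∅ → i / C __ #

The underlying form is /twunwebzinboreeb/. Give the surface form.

Rule 1 (nasal place assimilation): /n/ precedes the labial consonant /w/, so it assimilates in place to [m]. /n/ precedes the labial consonant /b/, so it assimilates in place to [m]. /twunwebzinboreeb/ → twumwebzimboreeb.
Rule 2 (intervocalic h-deletion): no segment meets the environment; /twumwebzimboreeb/ is unchanged.
Rule 3 (final i-epenthesis): the form ends in the consonant /b/, so [i] is inserted word-finally. /twumwebzimboreeb/ → twumwebzimboreebi.

twumwebzimboreebi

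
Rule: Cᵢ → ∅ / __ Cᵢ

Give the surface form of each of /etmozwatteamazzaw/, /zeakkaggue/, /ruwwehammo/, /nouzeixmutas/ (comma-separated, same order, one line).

etmozwateamazaw, zeakague, ruwehamo, nouzeixmutas

/etmozwatteamazzaw/: /tt/ is a geminate; the first /t/ deletes. /zz/ is a geminate; the first /z/ deletes. → [etmozwateamazaw].
/zeakkaggue/: /kk/ is a geminate; the first /k/ deletes. /gg/ is a geminate; the first /g/ deletes. → [zeakague].
/ruwwehammo/: /ww/ is a geminate; the first /w/ deletes. /mm/ is a geminate; the first /m/ deletes. → [ruwehamo].
/nouzeixmutas/: the rule's environment is not met; surfaces unchanged as [nouzeixmutas].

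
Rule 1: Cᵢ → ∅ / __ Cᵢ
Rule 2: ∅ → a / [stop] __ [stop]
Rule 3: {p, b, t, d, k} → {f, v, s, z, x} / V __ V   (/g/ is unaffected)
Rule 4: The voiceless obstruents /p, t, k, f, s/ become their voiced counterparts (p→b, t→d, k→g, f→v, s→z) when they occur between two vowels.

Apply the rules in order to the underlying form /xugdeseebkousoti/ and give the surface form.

xugazezeevaxouzozi

Rule 1 (degemination): no segment meets the environment; /xugdeseebkousoti/ is unchanged.
Rule 2 (stop-cluster a-epenthesis): /g/ and /d/ form a stop–stop cluster, so [a] is inserted between them. /b/ and /k/ form a stop–stop cluster, so [a] is inserted between them. /xugdeseebkousoti/ → xugadeseebakousoti.
Rule 3 (intervocalic spirantization): /d/ is a stop between vowels /a/ and /e/, so it spirantizes to the fricative [z]. /b/ is a stop between vowels /e/ and /a/, so it spirantizes to the fricative [v]. /k/ is a stop between vowels /a/ and /o/, so it spirantizes to the fricative [x]. /t/ is a stop between vowels /o/ and /i/, so it spirantizes to the fricative [s]. /xugadeseebakousoti/ → xugazeseevaxousosi.
Rule 4 (intervocalic voicing): /s/ is a voiceless obstruent between vowels /e/ and /e/, so it voices to [z]. /s/ is a voiceless obstruent between vowels /u/ and /o/, so it voices to [z]. /s/ is a voiceless obstruent between vowels /o/ and /i/, so it voices to [z]. /xugazeseevaxousosi/ → xugazezeevaxouzozi.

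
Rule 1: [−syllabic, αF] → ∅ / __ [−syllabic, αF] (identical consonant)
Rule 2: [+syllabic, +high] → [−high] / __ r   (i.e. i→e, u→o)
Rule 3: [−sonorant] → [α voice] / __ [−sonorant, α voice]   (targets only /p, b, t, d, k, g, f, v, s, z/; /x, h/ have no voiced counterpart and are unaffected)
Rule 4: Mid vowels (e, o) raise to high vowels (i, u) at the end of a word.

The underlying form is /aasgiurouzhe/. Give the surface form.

aazgioroushi

Rule 1 (degemination): no segment meets the environment; /aasgiurouzhe/ is unchanged.
Rule 2 (pre-rhotic lowering): /u/ is a high vowel immediately before /r/, so it lowers to [o]. /aasgiurouzhe/ → aasgiorouzhe.
Rule 3 (regressive voicing assimilation): /s/ precedes the voiced obstruent /g/, so it voices to [z] by assimilation. /z/ precedes the voiceless obstruent /h/, so it devoices to [s] by assimilation. /aasgiorouzhe/ → aazgioroushe.
Rule 4 (final vowel raising): /e/ is a mid vowel in word-final position, so it raises to [i]. /aazgioroushe/ → aazgioroushi.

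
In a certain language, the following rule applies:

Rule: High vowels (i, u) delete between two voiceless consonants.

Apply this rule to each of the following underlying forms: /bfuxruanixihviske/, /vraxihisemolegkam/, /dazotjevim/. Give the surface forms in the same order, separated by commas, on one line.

bfxruanixhviske, vraxhsemolegkam, dazotjevim

/bfuxruanixihviske/: /u/ is a high vowel flanked by voiceless consonants /f/ and /x/, so it deletes. /i/ is a high vowel flanked by voiceless consonants /x/ and /h/, so it deletes. → [bfxruanixhviske].
/vraxihisemolegkam/: /i/ is a high vowel flanked by voiceless consonants /x/ and /h/, so it deletes. /i/ is a high vowel flanked by voiceless consonants /h/ and /s/, so it deletes. → [vraxhsemolegkam].
/dazotjevim/: the rule's environment is not met; surfaces unchanged as [dazotjevim].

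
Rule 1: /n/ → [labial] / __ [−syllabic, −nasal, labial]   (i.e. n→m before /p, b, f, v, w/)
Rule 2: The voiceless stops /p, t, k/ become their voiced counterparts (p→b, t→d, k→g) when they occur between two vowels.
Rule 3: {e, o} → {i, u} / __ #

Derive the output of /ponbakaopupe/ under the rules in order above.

Rule 1 (nasal place assimilation): /n/ precedes the labial consonant /b/, so it assimilates in place to [m]. /ponbakaopupe/ → pombakaopupe.
Rule 2 (intervocalic voicing): /k/ is a voiceless stop between vowels /a/ and /a/, so it voices to [g]. /p/ is a voiceless stop between vowels /o/ and /u/, so it voices to [b]. /p/ is a voiceless stop between vowels /u/ and /e/, so it voices to [b]. /pombakaopupe/ → pombagaobube.
Rule 3 (final vowel raising): /e/ is a mid vowel in word-final position, so it raises to [i]. /pombagaobube/ → pombagaobubi.

pombagaobubi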